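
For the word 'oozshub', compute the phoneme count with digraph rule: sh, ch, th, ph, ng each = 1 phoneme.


Parsing 'oozshub' greedily, digraphs first:
  'o' -> vowel phoneme (phonemes so far: 1)
  'o' -> vowel phoneme (phonemes so far: 2)
  'z' -> consonant phoneme (phonemes so far: 3)
  'sh' -> digraph (1 consonant phoneme) (phonemes so far: 4)
  'u' -> vowel phoneme (phonemes so far: 5)
  'b' -> consonant phoneme (phonemes so far: 6)
Total phonemes: 6

6


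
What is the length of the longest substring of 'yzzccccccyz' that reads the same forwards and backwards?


Scanning 'yzzccccccyz' for palindromic substrings.
Substring at positions 3-8: 'cccccc'.
Check: reverse('cccccc') = 'cccccc' -> palindrome confirmed.
Neighbouring characters ('z' / 'y') break symmetry, so it cannot extend further.
No longer palindromic substring exists; longest length = 6

6


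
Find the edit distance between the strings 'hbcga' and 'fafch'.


Building DP table for s1='hbcga' (len 5) and s2='fafch' (len 5):
       f  a  f  c  h
    0  1  2  3  4  5
  h 1  1  2  3  4  4
  b 2  2  2  3  4  5
  c 3  3  3  3  3  4
  g 4  4  4  4  4  4
  a 5  5  4  5  5  5
Edit distance = dp[5][5] = 5

5


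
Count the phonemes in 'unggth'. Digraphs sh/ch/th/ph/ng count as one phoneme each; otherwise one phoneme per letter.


Parsing 'unggth' greedily, digraphs first:
  'u' -> vowel phoneme (phonemes so far: 1)
  'ng' -> digraph (1 consonant phoneme) (phonemes so far: 2)
  'g' -> consonant phoneme (phonemes so far: 3)
  'th' -> digraph (1 consonant phoneme) (phonemes so far: 4)
Total phonemes: 4

4


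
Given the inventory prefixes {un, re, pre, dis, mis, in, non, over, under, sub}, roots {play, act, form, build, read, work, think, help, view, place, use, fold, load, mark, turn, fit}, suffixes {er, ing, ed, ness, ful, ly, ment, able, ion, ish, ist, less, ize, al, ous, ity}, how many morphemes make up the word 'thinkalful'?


Segmenting 'thinkalful' against the inventory:
  'think' -> root (morpheme 1)
  'al' -> suffix (morpheme 2)
  'ful' -> suffix (morpheme 3)
Total morphemes: 3

3


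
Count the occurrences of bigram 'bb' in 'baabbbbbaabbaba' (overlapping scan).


Scanning 'baabbbbbaabbaba' for bigram 'bb':
  Position 0: 'ba' -> no
  Position 1: 'aa' -> no
  Position 2: 'ab' -> no
  Position 3: 'bb' -> MATCH
  Position 4: 'bb' -> MATCH
  Position 5: 'bb' -> MATCH
  Position 6: 'bb' -> MATCH
  Position 7: 'ba' -> no
  Position 8: 'aa' -> no
  Position 9: 'ab' -> no
  Position 10: 'bb' -> MATCH
  Position 11: 'ba' -> no
  Position 12: 'ab' -> no
  Position 13: 'ba' -> no
Total matches: 5

5


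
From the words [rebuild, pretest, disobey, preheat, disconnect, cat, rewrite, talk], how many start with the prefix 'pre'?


Checking each word for prefix 'pre':
  'rebuild' -> no (count: 0)
  'pretest' -> YES, starts with 'pre' (count: 1)
  'disobey' -> no (count: 1)
  'preheat' -> YES, starts with 'pre' (count: 2)
  'disconnect' -> no (count: 2)
  'cat' -> no (count: 2)
  'rewrite' -> no (count: 2)
  'talk' -> no (count: 2)
Total with prefix 'pre': 2

2


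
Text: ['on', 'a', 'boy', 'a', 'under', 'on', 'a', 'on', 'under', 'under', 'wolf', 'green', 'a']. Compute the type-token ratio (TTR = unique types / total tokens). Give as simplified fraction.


Tokens: 13
Unique types: ('a', 'boy', 'green', 'on', 'under', 'wolf') = 6
TTR = 6/13
Already in lowest terms.

6/13


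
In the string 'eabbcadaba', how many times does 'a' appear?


Scanning 'eabbcadaba' for 'a':
  Position 1: 'a' -> MATCH (count: 1)
  Position 5: 'a' -> MATCH (count: 2)
  Position 7: 'a' -> MATCH (count: 3)
  Position 9: 'a' -> MATCH (count: 4)
Total occurrences of 'a': 4

4


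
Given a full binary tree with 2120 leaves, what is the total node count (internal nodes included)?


Leaf nodes (terminals): 2120
Internal nodes = n - 1 = 2120 - 1 = 2119
Total = leaves + internal = 2120 + 2119 = 4239

4239


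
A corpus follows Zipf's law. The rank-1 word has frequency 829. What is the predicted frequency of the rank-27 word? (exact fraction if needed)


Zipf's law: freq(rank) = f1 / rank
f1 = 829, rank = 27
freq = 829 / 27
GCD(829, 27) = 1
Simplified: 829/27

829/27


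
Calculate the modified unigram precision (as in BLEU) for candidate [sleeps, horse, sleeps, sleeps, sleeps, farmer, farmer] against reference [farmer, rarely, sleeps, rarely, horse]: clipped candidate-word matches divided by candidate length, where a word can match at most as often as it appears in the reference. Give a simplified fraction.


Reference word counts: {'farmer': 1, 'horse': 1, 'rarely': 2, 'sleeps': 1}
Checking each candidate word (with clipping):
  'sleeps' -> in reference (ref count 1, used 1/1) -> match (matches: 1)
  'horse' -> in reference (ref count 1, used 1/1) -> match (matches: 2)
  'sleeps' -> ref count 1 already used up (1/1) -> clipped, no match (matches: 2)
  'sleeps' -> ref count 1 already used up (1/1) -> clipped, no match (matches: 2)
  'sleeps' -> ref count 1 already used up (1/1) -> clipped, no match (matches: 2)
  'farmer' -> in reference (ref count 1, used 1/1) -> match (matches: 3)
  'farmer' -> ref count 1 already used up (1/1) -> clipped, no match (matches: 3)
Clipped matches: 3, Candidate length: 7
Precision = 3/7

3/7


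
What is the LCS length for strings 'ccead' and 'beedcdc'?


DP table for LCS of 'ccead' and 'beedcdc':
       b  e  e  d  c  d  c
    0  0  0  0  0  0  0  0
  c 0  0  0  0  0  1  1  1
  c 0  0  0  0  0  1  1  2
  e 0  0  1  1  1  1  1  2
  a 0  0  1  1  1  1  1  2
  d 0  0  1  1  2  2  2  2
LCS: 'cc'
LCS length = 2

2


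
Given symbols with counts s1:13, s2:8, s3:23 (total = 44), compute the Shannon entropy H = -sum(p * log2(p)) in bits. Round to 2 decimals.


Computing entropy H = -sum(p_i * log2(p_i)):
  s1: p = 13/44 = 0.2955, -p*log2(p) = 0.5197
  s2: p = 8/44 = 0.1818, -p*log2(p) = 0.4472
  s3: p = 23/44 = 0.5227, -p*log2(p) = 0.4892
H = sum of terms = 1.4561
Rounded to 2 decimals: 1.46

1.46


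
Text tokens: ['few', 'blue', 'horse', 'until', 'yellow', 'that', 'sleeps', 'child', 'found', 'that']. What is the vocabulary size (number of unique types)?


Listing all tokens and tracking unique types:
  Token 1: 'few' -> NEW (unique so far: 1)
  Token 2: 'blue' -> NEW (unique so far: 2)
  Token 3: 'horse' -> NEW (unique so far: 3)
  Token 4: 'until' -> NEW (unique so far: 4)
  Token 5: 'yellow' -> NEW (unique so far: 5)
  Token 6: 'that' -> NEW (unique so far: 6)
  Token 7: 'sleeps' -> NEW (unique so far: 7)
  Token 8: 'child' -> NEW (unique so far: 8)
  Token 9: 'found' -> NEW (unique so far: 9)
  Token 10: 'that' -> duplicate (unique so far: 9)
Unique types: ('blue', 'child', 'few', 'found', 'horse', 'sleeps', 'that', 'until', 'yellow')
Vocabulary size: 9

9


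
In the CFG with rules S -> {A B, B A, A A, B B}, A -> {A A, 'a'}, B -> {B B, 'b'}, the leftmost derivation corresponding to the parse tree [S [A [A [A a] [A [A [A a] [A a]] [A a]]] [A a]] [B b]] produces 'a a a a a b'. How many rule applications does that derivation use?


Every bracketed nonterminal node [X ...] in the tree is produced by exactly one rule application.
Reading the tree off as a leftmost derivation:
  Step 1: S  =>  A B   (applied S -> A B)
  Step 2: A B  =>  A A B   (applied A -> A A)
  Step 3: A A B  =>  A A A B   (applied A -> A A)
  Step 4: A A A B  =>  a A A B   (applied A -> a)
  Step 5: a A A B  =>  a A A A B   (applied A -> A A)
  Step 6: a A A A B  =>  a A A A A B   (applied A -> A A)
  Step 7: a A A A A B  =>  a a A A A B   (applied A -> a)
  Step 8: a a A A A B  =>  a a a A A B   (applied A -> a)
  Step 9: a a a A A B  =>  a a a a A B   (applied A -> a)
  Step 10: a a a a A B  =>  a a a a a B   (applied A -> a)
  Step 11: a a a a a B  =>  a a a a a b   (applied B -> b)
Final yield: a a a a a b
Total rewrite steps: 11

11


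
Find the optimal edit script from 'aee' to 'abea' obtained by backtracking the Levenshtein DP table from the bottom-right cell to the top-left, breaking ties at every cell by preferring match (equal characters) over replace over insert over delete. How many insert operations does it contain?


Edit distance = 2. Backtracking from cell (3, 4) with preference match > replace > insert > delete,
then listing the resulting alignment 'aee' -> 'abea' left to right:
  Step 1: keep 'a'
  Step 2: insert 'b' [insertion #1]
  Step 3: keep 'e'
  Step 4: replace e->a
Total insertions: 1

1


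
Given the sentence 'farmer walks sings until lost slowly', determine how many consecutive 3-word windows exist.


Word trigrams from [6] words:
  Trigram 1: (farmer walks sings)
  Trigram 2: (walks sings until)
  Trigram 3: (sings until lost)
  Trigram 4: (until lost slowly)
Total word trigrams: 6 - 2 = 4

4


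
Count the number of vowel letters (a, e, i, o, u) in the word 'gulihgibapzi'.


Scanning each character of 'gulihgibapzi':
  Position 1: 'g' -> consonant (running count: 0)
  Position 2: 'u' -> vowel (running count: 1)
  Position 3: 'l' -> consonant (running count: 1)
  Position 4: 'i' -> vowel (running count: 2)
  Position 5: 'h' -> consonant (running count: 2)
  Position 6: 'g' -> consonant (running count: 2)
  Position 7: 'i' -> vowel (running count: 3)
  Position 8: 'b' -> consonant (running count: 3)
  Position 9: 'a' -> vowel (running count: 4)
  Position 10: 'p' -> consonant (running count: 4)
  Position 11: 'z' -> consonant (running count: 4)
  Position 12: 'i' -> vowel (running count: 5)
Total vowels: 5

5


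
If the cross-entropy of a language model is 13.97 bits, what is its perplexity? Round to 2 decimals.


Perplexity formula: PP = 2^H
H = 13.97
PP = 2^13.97
Decompose: 2^13.97 = 2^13 * 2^0.97
2^13 = 8192, 2^0.97 ~ 1.9588406
PP ~ 8192 * 1.9588406 = 16046.8221952
Rounded to 2 decimals: 16046.82

16046.82


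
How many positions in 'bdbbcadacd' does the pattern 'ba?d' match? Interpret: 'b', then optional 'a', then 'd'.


Pattern: ba?d means 'b', then optional 'a', then 'd'.
Scanning 'bdbbcadacd' position-by-position:
  Pos 0: window 'bdb' -> MATCH
  Pos 1: window 'dbb' -> no
  Pos 2: window 'bbc' -> no
  Pos 3: window 'bca' -> no
  Pos 4: window 'cad' -> no
  Pos 5: window 'ada' -> no
  Pos 6: window 'dac' -> no
  Pos 7: window 'acd' -> no
  Pos 8: window 'cd' -> no
  Pos 9: window 'd' -> no
Total matches: 1

1


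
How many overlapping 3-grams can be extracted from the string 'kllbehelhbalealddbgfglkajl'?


String 'kllbehelhbalealddbgfglkajl' has length L = 26.
Number of overlapping n-grams = L - n + 1
Substituting: 26 - 3 + 1 = 24

24


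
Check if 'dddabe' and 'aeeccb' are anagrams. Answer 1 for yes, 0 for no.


Sort characters of 'dddabe': 'abddde'
Sort characters of 'aeeccb': 'abccee'
Sorted forms differ -> they are NOT anagrams
Result: 0

0


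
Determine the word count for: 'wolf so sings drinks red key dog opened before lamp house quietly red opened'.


Counting words by splitting on spaces:
  Word 1: 'wolf'
  Word 2: 'so'
  Word 3: 'sings'
  Word 4: 'drinks'
  Word 5: 'red'
  Word 6: 'key'
  Word 7: 'dog'
  Word 8: 'opened'
  Word 9: 'before'
  Word 10: 'lamp'
  Word 11: 'house'
  Word 12: 'quietly'
  Word 13: 'red'
  Word 14: 'opened'
Total words: 14

14


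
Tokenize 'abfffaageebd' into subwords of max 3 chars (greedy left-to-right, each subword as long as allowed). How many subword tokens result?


'abfffaageebd' has 12 characters.
Chunking with max size 3:
  Chunk 1: 'abf' (positions 0-2)
  Chunk 2: 'ffa' (positions 3-5)
  Chunk 3: 'age' (positions 6-8)
  Chunk 4: 'ebd' (positions 9-11)
Total chunks: ceil(12 / 3) = 4

4


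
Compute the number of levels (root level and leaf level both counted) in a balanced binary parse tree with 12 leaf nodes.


In a balanced binary tree with n leaves the deepest leaf is ceil(log2(n)) edges below the root,
so counting node levels inclusive of root and leaves gives ceil(log2(n)) + 1 levels.
log2(12) = 3.5850
ceil(3.5850) = 4
levels = 4 + 1 = 5

5


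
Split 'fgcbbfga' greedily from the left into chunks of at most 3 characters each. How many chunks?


'fgcbbfga' has 8 characters.
Chunking with max size 3:
  Chunk 1: 'fgc' (positions 0-2)
  Chunk 2: 'bbf' (positions 3-5)
  Chunk 3: 'ga' (positions 6-7)
Total chunks: ceil(8 / 3) = 3

3


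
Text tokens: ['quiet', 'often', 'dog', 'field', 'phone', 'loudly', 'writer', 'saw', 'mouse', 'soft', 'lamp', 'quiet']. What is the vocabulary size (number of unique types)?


Listing all tokens and tracking unique types:
  Token 1: 'quiet' -> NEW (unique so far: 1)
  Token 2: 'often' -> NEW (unique so far: 2)
  Token 3: 'dog' -> NEW (unique so far: 3)
  Token 4: 'field' -> NEW (unique so far: 4)
  Token 5: 'phone' -> NEW (unique so far: 5)
  Token 6: 'loudly' -> NEW (unique so far: 6)
  Token 7: 'writer' -> NEW (unique so far: 7)
  Token 8: 'saw' -> NEW (unique so far: 8)
  Token 9: 'mouse' -> NEW (unique so far: 9)
  Token 10: 'soft' -> NEW (unique so far: 10)
  Token 11: 'lamp' -> NEW (unique so far: 11)
  Token 12: 'quiet' -> duplicate (unique so far: 11)
Unique types: ('dog', 'field', 'lamp', 'loudly', 'mouse', 'often', 'phone', 'quiet', 'saw', 'soft', 'writer')
Vocabulary size: 11

11


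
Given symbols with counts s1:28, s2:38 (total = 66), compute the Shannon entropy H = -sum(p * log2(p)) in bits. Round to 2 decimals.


Computing entropy H = -sum(p_i * log2(p_i)):
  s1: p = 28/66 = 0.4242, -p*log2(p) = 0.5248
  s2: p = 38/66 = 0.5758, -p*log2(p) = 0.4586
H = sum of terms = 0.9834
Rounded to 2 decimals: 0.98

0.98


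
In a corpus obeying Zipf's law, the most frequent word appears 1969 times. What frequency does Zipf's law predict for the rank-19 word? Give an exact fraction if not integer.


Zipf's law: freq(rank) = f1 / rank
f1 = 1969, rank = 19
freq = 1969 / 19
GCD(1969, 19) = 1
Simplified: 1969/19

1969/19


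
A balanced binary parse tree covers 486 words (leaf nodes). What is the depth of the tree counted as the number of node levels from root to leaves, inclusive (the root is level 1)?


In a balanced binary tree with n leaves the deepest leaf is ceil(log2(n)) edges below the root,
so counting node levels inclusive of root and leaves gives ceil(log2(n)) + 1 levels.
log2(486) = 8.9248
ceil(8.9248) = 9
levels = 9 + 1 = 10

10


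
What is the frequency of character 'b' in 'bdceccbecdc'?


Scanning 'bdceccbecdc' for 'b':
  Position 0: 'b' -> MATCH (count: 1)
  Position 6: 'b' -> MATCH (count: 2)
Total occurrences of 'b': 2

2


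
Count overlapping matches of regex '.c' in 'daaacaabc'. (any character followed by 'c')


Pattern: .c means any character followed by 'c'.
Scanning 'daaacaabc' position-by-position:
  Pos 0: window 'da' -> no
  Pos 1: window 'aa' -> no
  Pos 2: window 'aa' -> no
  Pos 3: window 'ac' -> MATCH
  Pos 4: window 'ca' -> no
  Pos 5: window 'aa' -> no
  Pos 6: window 'ab' -> no
  Pos 7: window 'bc' -> MATCH
  Pos 8: window 'c' -> no
Total matches: 2

2


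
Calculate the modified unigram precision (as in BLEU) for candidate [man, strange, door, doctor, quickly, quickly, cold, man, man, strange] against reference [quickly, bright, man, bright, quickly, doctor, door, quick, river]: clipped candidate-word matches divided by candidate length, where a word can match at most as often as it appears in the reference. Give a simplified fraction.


Reference word counts: {'bright': 2, 'doctor': 1, 'door': 1, 'man': 1, 'quick': 1, 'quickly': 2, 'river': 1}
Checking each candidate word (with clipping):
  'man' -> in reference (ref count 1, used 1/1) -> match (matches: 1)
  'strange' -> not in reference -> no match (matches: 1)
  'door' -> in reference (ref count 1, used 1/1) -> match (matches: 2)
  'doctor' -> in reference (ref count 1, used 1/1) -> match (matches: 3)
  'quickly' -> in reference (ref count 2, used 1/2) -> match (matches: 4)
  'quickly' -> in reference (ref count 2, used 2/2) -> match (matches: 5)
  'cold' -> not in reference -> no match (matches: 5)
  'man' -> ref count 1 already used up (1/1) -> clipped, no match (matches: 5)
  'man' -> ref count 1 already used up (1/1) -> clipped, no match (matches: 5)
  'strange' -> not in reference -> no match (matches: 5)
Clipped matches: 5, Candidate length: 10
Precision = 5/10 = 1/2

1/2


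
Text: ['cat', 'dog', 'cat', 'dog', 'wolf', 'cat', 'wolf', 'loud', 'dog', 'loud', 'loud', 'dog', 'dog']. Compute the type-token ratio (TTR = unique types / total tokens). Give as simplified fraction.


Tokens: 13
Unique types: ('cat', 'dog', 'loud', 'wolf') = 4
TTR = 4/13
Already in lowest terms.

4/13


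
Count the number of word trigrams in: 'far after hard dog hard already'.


Word trigrams from [6] words:
  Trigram 1: (far after hard)
  Trigram 2: (after hard dog)
  Trigram 3: (hard dog hard)
  Trigram 4: (dog hard already)
Total word trigrams: 6 - 2 = 4

4


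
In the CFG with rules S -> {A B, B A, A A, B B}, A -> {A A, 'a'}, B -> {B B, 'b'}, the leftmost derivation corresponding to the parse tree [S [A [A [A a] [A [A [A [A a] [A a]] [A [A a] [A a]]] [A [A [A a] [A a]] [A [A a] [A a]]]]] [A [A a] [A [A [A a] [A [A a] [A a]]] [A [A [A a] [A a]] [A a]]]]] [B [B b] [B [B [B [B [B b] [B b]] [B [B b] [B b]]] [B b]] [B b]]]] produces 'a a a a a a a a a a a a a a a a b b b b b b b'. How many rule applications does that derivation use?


Every bracketed nonterminal node [X ...] in the tree is produced by exactly one rule application.
Reading the tree off as a leftmost derivation:
  Step 1: S  =>  A B   (applied S -> A B)
  Step 2: A B  =>  A A B   (applied A -> A A)
  Step 3: A A B  =>  A A A B   (applied A -> A A)
  Step 4: A A A B  =>  a A A B   (applied A -> a)
  Step 5: a A A B  =>  a A A A B   (applied A -> A A)
  Step 6: a A A A B  =>  a A A A A B   (applied A -> A A)
  Step 7: a A A A A B  =>  a A A A A A B   (applied A -> A A)
  Step 8: a A A A A A B  =>  a a A A A A B   (applied A -> a)
  Step 9: a a A A A A B  =>  a a a A A A B   (applied A -> a)
  Step 10: a a a A A A B  =>  a a a A A A A B   (applied A -> A A)
  Step 11: a a a A A A A B  =>  a a a a A A A B   (applied A -> a)
  Step 12: a a a a A A A B  =>  a a a a a A A B   (applied A -> a)
  Step 13: a a a a a A A B  =>  a a a a a A A A B   (applied A -> A A)
  Step 14: a a a a a A A A B  =>  a a a a a A A A A B   (applied A -> A A)
  Step 15: a a a a a A A A A B  =>  a a a a a a A A A B   (applied A -> a)
  Step 16: a a a a a a A A A B  =>  a a a a a a a A A B   (applied A -> a)
  Step 17: a a a a a a a A A B  =>  a a a a a a a A A A B   (applied A -> A A)
  Step 18: a a a a a a a A A A B  =>  a a a a a a a a A A B   (applied A -> a)
  Step 19: a a a a a a a a A A B  =>  a a a a a a a a a A B   (applied A -> a)
  Step 20: a a a a a a a a a A B  =>  a a a a a a a a a A A B   (applied A -> A A)
  Step 21: a a a a a a a a a A A B  =>  a a a a a a a a a a A B   (applied A -> a)
  Step 22: a a a a a a a a a a A B  =>  a a a a a a a a a a A A B   (applied A -> A A)
  Step 23: a a a a a a a a a a A A B  =>  a a a a a a a a a a A A A B   (applied A -> A A)
  Step 24: a a a a a a a a a a A A A B  =>  a a a a a a a a a a a A A B   (applied A -> a)
  Step 25: a a a a a a a a a a a A A B  =>  a a a a a a a a a a a A A A B   (applied A -> A A)
  Step 26: a a a a a a a a a a a A A A B  =>  a a a a a a a a a a a a A A B   (applied A -> a)
  Step 27: a a a a a a a a a a a a A A B  =>  a a a a a a a a a a a a a A B   (applied A -> a)
  Step 28: a a a a a a a a a a a a a A B  =>  a a a a a a a a a a a a a A A B   (applied A -> A A)
  Step 29: a a a a a a a a a a a a a A A B  =>  a a a a a a a a a a a a a A A A B   (applied A -> A A)
  Step 30: a a a a a a a a a a a a a A A A B  =>  a a a a a a a a a a a a a a A A B   (applied A -> a)
  Step 31: a a a a a a a a a a a a a a A A B  =>  a a a a a a a a a a a a a a a A B   (applied A -> a)
  Step 32: a a a a a a a a a a a a a a a A B  =>  a a a a a a a a a a a a a a a a B   (applied A -> a)
  Step 33: a a a a a a a a a a a a a a a a B  =>  a a a a a a a a a a a a a a a a B B   (applied B -> B B)
  Step 34: a a a a a a a a a a a a a a a a B B  =>  a a a a a a a a a a a a a a a a b B   (applied B -> b)
  Step 35: a a a a a a a a a a a a a a a a b B  =>  a a a a a a a a a a a a a a a a b B B   (applied B -> B B)
  Step 36: a a a a a a a a a a a a a a a a b B B  =>  a a a a a a a a a a a a a a a a b B B B   (applied B -> B B)
  Step 37: a a a a a a a a a a a a a a a a b B B B  =>  a a a a a a a a a a a a a a a a b B B B B   (applied B -> B B)
  Step 38: a a a a a a a a a a a a a a a a b B B B B  =>  a a a a a a a a a a a a a a a a b B B B B B   (applied B -> B B)
  Step 39: a a a a a a a a a a a a a a a a b B B B B B  =>  a a a a a a a a a a a a a a a a b b B B B B   (applied B -> b)
  Step 40: a a a a a a a a a a a a a a a a b b B B B B  =>  a a a a a a a a a a a a a a a a b b b B B B   (applied B -> b)
  Step 41: a a a a a a a a a a a a a a a a b b b B B B  =>  a a a a a a a a a a a a a a a a b b b B B B B   (applied B -> B B)
  Step 42: a a a a a a a a a a a a a a a a b b b B B B B  =>  a a a a a a a a a a a a a a a a b b b b B B B   (applied B -> b)
  Step 43: a a a a a a a a a a a a a a a a b b b b B B B  =>  a a a a a a a a a a a a a a a a b b b b b B B   (applied B -> b)
  Step 44: a a a a a a a a a a a a a a a a b b b b b B B  =>  a a a a a a a a a a a a a a a a b b b b b b B   (applied B -> b)
  Step 45: a a a a a a a a a a a a a a a a b b b b b b B  =>  a a a a a a a a a a a a a a a a b b b b b b b   (applied B -> b)
Final yield: a a a a a a a a a a a a a a a a b b b b b b b
Total rewrite steps: 45

45


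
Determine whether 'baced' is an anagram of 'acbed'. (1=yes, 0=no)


Sort characters of 'baced': 'abcde'
Sort characters of 'acbed': 'abcde'
Sorted forms match -> they ARE anagrams
Result: 1

1


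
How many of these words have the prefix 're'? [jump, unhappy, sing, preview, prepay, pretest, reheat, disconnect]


Checking each word for prefix 're':
  'jump' -> no (count: 0)
  'unhappy' -> no (count: 0)
  'sing' -> no (count: 0)
  'preview' -> no (count: 0)
  'prepay' -> no (count: 0)
  'pretest' -> no (count: 0)
  'reheat' -> YES, starts with 're' (count: 1)
  'disconnect' -> no (count: 1)
Total with prefix 're': 1

1


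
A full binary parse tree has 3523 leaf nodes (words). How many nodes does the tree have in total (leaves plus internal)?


Leaf nodes (terminals): 3523
Internal nodes = n - 1 = 3523 - 1 = 3522
Total = leaves + internal = 3523 + 3522 = 7045

7045


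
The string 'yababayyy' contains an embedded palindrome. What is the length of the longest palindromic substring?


Scanning 'yababayyy' for palindromic substrings.
Substring at positions 0-6: 'yababay'.
Check: reverse('yababay') = 'yababay' -> palindrome confirmed.
Neighbouring characters ('-' / 'y') break symmetry, so it cannot extend further.
No longer palindromic substring exists; longest length = 7

7


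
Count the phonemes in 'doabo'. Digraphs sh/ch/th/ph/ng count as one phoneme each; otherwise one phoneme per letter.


Parsing 'doabo' greedily, digraphs first:
  'd' -> consonant phoneme (phonemes so far: 1)
  'o' -> vowel phoneme (phonemes so far: 2)
  'a' -> vowel phoneme (phonemes so far: 3)
  'b' -> consonant phoneme (phonemes so far: 4)
  'o' -> vowel phoneme (phonemes so far: 5)
Total phonemes: 5

5


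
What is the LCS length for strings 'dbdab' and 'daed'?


DP table for LCS of 'dbdab' and 'daed':
       d  a  e  d
    0  0  0  0  0
  d 0  1  1  1  1
  b 0  1  1  1  1
  d 0  1  1  1  2
  a 0  1  2  2  2
  b 0  1  2  2  2
LCS: 'dd'
LCS length = 2

2


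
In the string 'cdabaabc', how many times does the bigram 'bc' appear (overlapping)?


Scanning 'cdabaabc' for bigram 'bc':
  Position 0: 'cd' -> no
  Position 1: 'da' -> no
  Position 2: 'ab' -> no
  Position 3: 'ba' -> no
  Position 4: 'aa' -> no
  Position 5: 'ab' -> no
  Position 6: 'bc' -> MATCH
Total matches: 1

1


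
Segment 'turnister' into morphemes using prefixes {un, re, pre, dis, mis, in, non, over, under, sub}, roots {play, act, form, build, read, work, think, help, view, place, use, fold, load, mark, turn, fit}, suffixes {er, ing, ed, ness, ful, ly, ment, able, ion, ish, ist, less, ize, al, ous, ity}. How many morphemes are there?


Segmenting 'turnister' against the inventory:
  'turn' -> root (morpheme 1)
  'ist' -> suffix (morpheme 2)
  'er' -> suffix (morpheme 3)
Total morphemes: 3

3


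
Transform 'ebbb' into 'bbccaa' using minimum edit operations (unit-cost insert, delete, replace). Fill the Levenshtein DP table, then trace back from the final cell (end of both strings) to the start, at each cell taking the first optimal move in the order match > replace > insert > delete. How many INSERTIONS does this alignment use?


Edit distance = 5. Backtracking from cell (4, 6) with preference match > replace > insert > delete,
then listing the resulting alignment 'ebbb' -> 'bbccaa' left to right:
  Step 1: replace e->b
  Step 2: keep 'b'
  Step 3: insert 'c' [insertion #1]
  Step 4: insert 'c' [insertion #2]
  Step 5: replace b->a
  Step 6: replace b->a
Total insertions: 2

2


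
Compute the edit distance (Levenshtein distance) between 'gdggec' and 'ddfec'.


Building DP table for s1='gdggec' (len 6) and s2='ddfec' (len 5):
       d  d  f  e  c
    0  1  2  3  4  5
  g 1  1  2  3  4  5
  d 2  1  1  2  3  4
  g 3  2  2  2  3  4
  g 4  3  3  3  3  4
  e 5  4  4  4  3  4
  c 6  5  5  5  4  3
Edit distance = dp[6][5] = 3

3


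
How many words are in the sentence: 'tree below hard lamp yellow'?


Counting words by splitting on spaces:
  Word 1: 'tree'
  Word 2: 'below'
  Word 3: 'hard'
  Word 4: 'lamp'
  Word 5: 'yellow'
Total words: 5

5


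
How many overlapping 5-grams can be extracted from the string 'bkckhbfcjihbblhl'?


String 'bkckhbfcjihbblhl' has length L = 16.
Number of overlapping n-grams = L - n + 1
Substituting: 16 - 5 + 1 = 12

12


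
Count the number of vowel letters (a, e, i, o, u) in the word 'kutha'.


Scanning each character of 'kutha':
  Position 1: 'k' -> consonant (running count: 0)
  Position 2: 'u' -> vowel (running count: 1)
  Position 3: 't' -> consonant (running count: 1)
  Position 4: 'h' -> consonant (running count: 1)
  Position 5: 'a' -> vowel (running count: 2)
Total vowels: 2

2


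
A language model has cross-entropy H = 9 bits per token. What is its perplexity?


Perplexity formula: PP = 2^H
H = 9
PP = 2^9
PP = 2^9 = 512

512


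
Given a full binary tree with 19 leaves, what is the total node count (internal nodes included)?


Leaf nodes (terminals): 19
Internal nodes = n - 1 = 19 - 1 = 18
Total = leaves + internal = 19 + 18 = 37

37


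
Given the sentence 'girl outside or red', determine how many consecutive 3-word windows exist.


Word trigrams from [4] words:
  Trigram 1: (girl outside or)
  Trigram 2: (outside or red)
Total word trigrams: 4 - 2 = 2

2


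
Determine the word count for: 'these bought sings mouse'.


Counting words by splitting on spaces:
  Word 1: 'these'
  Word 2: 'bought'
  Word 3: 'sings'
  Word 4: 'mouse'
Total words: 4

4


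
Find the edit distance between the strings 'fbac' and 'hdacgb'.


Building DP table for s1='fbac' (len 4) and s2='hdacgb' (len 6):
       h  d  a  c  g  b
    0  1  2  3  4  5  6
  f 1  1  2  3  4  5  6
  b 2  2  2  3  4  5  5
  a 3  3  3  2  3  4  5
  c 4  4  4  3  2  3  4
Edit distance = dp[4][6] = 4

4


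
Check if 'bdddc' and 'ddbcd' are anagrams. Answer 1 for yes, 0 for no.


Sort characters of 'bdddc': 'bcddd'
Sort characters of 'ddbcd': 'bcddd'
Sorted forms match -> they ARE anagrams
Result: 1

1


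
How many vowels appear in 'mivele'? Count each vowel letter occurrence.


Scanning each character of 'mivele':
  Position 1: 'm' -> consonant (running count: 0)
  Position 2: 'i' -> vowel (running count: 1)
  Position 3: 'v' -> consonant (running count: 1)
  Position 4: 'e' -> vowel (running count: 2)
  Position 5: 'l' -> consonant (running count: 2)
  Position 6: 'e' -> vowel (running count: 3)
Total vowels: 3

3


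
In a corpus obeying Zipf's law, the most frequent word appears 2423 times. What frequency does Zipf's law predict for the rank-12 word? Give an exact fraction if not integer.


Zipf's law: freq(rank) = f1 / rank
f1 = 2423, rank = 12
freq = 2423 / 12
GCD(2423, 12) = 1
Simplified: 2423/12

2423/12


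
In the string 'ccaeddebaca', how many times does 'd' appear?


Scanning 'ccaeddebaca' for 'd':
  Position 4: 'd' -> MATCH (count: 1)
  Position 5: 'd' -> MATCH (count: 2)
Total occurrences of 'd': 2

2


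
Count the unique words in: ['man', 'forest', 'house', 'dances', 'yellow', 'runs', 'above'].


Listing all tokens and tracking unique types:
  Token 1: 'man' -> NEW (unique so far: 1)
  Token 2: 'forest' -> NEW (unique so far: 2)
  Token 3: 'house' -> NEW (unique so far: 3)
  Token 4: 'dances' -> NEW (unique so far: 4)
  Token 5: 'yellow' -> NEW (unique so far: 5)
  Token 6: 'runs' -> NEW (unique so far: 6)
  Token 7: 'above' -> NEW (unique so far: 7)
Unique types: ('above', 'dances', 'forest', 'house', 'man', 'runs', 'yellow')
Vocabulary size: 7

7


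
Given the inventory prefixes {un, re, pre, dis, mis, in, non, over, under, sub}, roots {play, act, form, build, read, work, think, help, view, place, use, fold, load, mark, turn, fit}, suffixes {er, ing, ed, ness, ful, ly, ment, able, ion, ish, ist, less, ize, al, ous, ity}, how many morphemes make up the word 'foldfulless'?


Segmenting 'foldfulless' against the inventory:
  'fold' -> root (morpheme 1)
  'ful' -> suffix (morpheme 2)
  'less' -> suffix (morpheme 3)
Total morphemes: 3

3


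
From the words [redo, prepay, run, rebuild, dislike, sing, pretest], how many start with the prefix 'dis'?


Checking each word for prefix 'dis':
  'redo' -> no (count: 0)
  'prepay' -> no (count: 0)
  'run' -> no (count: 0)
  'rebuild' -> no (count: 0)
  'dislike' -> YES, starts with 'dis' (count: 1)
  'sing' -> no (count: 1)
  'pretest' -> no (count: 1)
Total with prefix 'dis': 1

1


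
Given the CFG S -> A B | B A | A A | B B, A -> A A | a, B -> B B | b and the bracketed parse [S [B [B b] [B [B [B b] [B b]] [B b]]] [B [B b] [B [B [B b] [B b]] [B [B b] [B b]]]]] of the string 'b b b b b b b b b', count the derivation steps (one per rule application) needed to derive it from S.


Every bracketed nonterminal node [X ...] in the tree is produced by exactly one rule application.
Reading the tree off as a leftmost derivation:
  Step 1: S  =>  B B   (applied S -> B B)
  Step 2: B B  =>  B B B   (applied B -> B B)
  Step 3: B B B  =>  b B B   (applied B -> b)
  Step 4: b B B  =>  b B B B   (applied B -> B B)
  Step 5: b B B B  =>  b B B B B   (applied B -> B B)
  Step 6: b B B B B  =>  b b B B B   (applied B -> b)
  Step 7: b b B B B  =>  b b b B B   (applied B -> b)
  Step 8: b b b B B  =>  b b b b B   (applied B -> b)
  Step 9: b b b b B  =>  b b b b B B   (applied B -> B B)
  Step 10: b b b b B B  =>  b b b b b B   (applied B -> b)
  Step 11: b b b b b B  =>  b b b b b B B   (applied B -> B B)
  Step 12: b b b b b B B  =>  b b b b b B B B   (applied B -> B B)
  Step 13: b b b b b B B B  =>  b b b b b b B B   (applied B -> b)
  Step 14: b b b b b b B B  =>  b b b b b b b B   (applied B -> b)
  Step 15: b b b b b b b B  =>  b b b b b b b B B   (applied B -> B B)
  Step 16: b b b b b b b B B  =>  b b b b b b b b B   (applied B -> b)
  Step 17: b b b b b b b b B  =>  b b b b b b b b b   (applied B -> b)
Final yield: b b b b b b b b b
Total rewrite steps: 17

17


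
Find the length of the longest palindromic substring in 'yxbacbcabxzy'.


Scanning 'yxbacbcabxzy' for palindromic substrings.
Substring at positions 1-9: 'xbacbcabx'.
Check: reverse('xbacbcabx') = 'xbacbcabx' -> palindrome confirmed.
Neighbouring characters ('y' / 'z') break symmetry, so it cannot extend further.
No longer palindromic substring exists; longest length = 9

9


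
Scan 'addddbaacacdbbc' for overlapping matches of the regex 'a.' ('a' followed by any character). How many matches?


Pattern: a. means 'a' followed by any character.
Scanning 'addddbaacacdbbc' position-by-position:
  Pos 0: window 'ad' -> MATCH
  Pos 1: window 'dd' -> no
  Pos 2: window 'dd' -> no
  Pos 3: window 'dd' -> no
  Pos 4: window 'db' -> no
  Pos 5: window 'ba' -> no
  Pos 6: window 'aa' -> MATCH
  Pos 7: window 'ac' -> MATCH
  Pos 8: window 'ca' -> no
  Pos 9: window 'ac' -> MATCH
  Pos 10: window 'cd' -> no
  Pos 11: window 'db' -> no
  Pos 12: window 'bb' -> no
  Pos 13: window 'bc' -> no
  Pos 14: window 'c' -> no
Total matches: 4

4


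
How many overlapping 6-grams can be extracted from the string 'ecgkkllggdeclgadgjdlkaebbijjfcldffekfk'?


String 'ecgkkllggdeclgadgjdlkaebbijjfcldffekfk' has length L = 38.
Number of overlapping n-grams = L - n + 1
Substituting: 38 - 6 + 1 = 33

33


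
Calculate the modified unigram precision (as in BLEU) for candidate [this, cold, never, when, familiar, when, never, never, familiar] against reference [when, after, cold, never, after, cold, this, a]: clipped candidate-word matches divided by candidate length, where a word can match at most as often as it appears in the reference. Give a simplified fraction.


Reference word counts: {'a': 1, 'after': 2, 'cold': 2, 'never': 1, 'this': 1, 'when': 1}
Checking each candidate word (with clipping):
  'this' -> in reference (ref count 1, used 1/1) -> match (matches: 1)
  'cold' -> in reference (ref count 2, used 1/2) -> match (matches: 2)
  'never' -> in reference (ref count 1, used 1/1) -> match (matches: 3)
  'when' -> in reference (ref count 1, used 1/1) -> match (matches: 4)
  'familiar' -> not in reference -> no match (matches: 4)
  'when' -> ref count 1 already used up (1/1) -> clipped, no match (matches: 4)
  'never' -> ref count 1 already used up (1/1) -> clipped, no match (matches: 4)
  'never' -> ref count 1 already used up (1/1) -> clipped, no match (matches: 4)
  'familiar' -> not in reference -> no match (matches: 4)
Clipped matches: 4, Candidate length: 9
Precision = 4/9

4/9


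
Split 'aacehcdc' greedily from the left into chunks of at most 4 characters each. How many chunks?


'aacehcdc' has 8 characters.
Chunking with max size 4:
  Chunk 1: 'aace' (positions 0-3)
  Chunk 2: 'hcdc' (positions 4-7)
Total chunks: ceil(8 / 4) = 2

2


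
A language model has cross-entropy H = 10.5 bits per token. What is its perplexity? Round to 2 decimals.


Perplexity formula: PP = 2^H
H = 10.5
PP = 2^10.5
Decompose: 2^10.5 = 2^10 * 2^0.5 = 2^10 * sqrt(2)
2^10 = 1024, sqrt(2) ~ 1.4142136
PP ~ 1024 * 1.4142136 = 1448.1547264
Rounded to 2 decimals: 1448.15

1448.15


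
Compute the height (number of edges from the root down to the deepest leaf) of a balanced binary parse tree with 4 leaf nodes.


In a balanced binary tree with n leaves the deepest leaf is ceil(log2(n)) edges below the root.
log2(4) = 2.0000
ceil(2.0000) = 2
height (edges) = 2

2


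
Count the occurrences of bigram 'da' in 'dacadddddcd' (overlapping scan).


Scanning 'dacadddddcd' for bigram 'da':
  Position 0: 'da' -> MATCH
  Position 1: 'ac' -> no
  Position 2: 'ca' -> no
  Position 3: 'ad' -> no
  Position 4: 'dd' -> no
  Position 5: 'dd' -> no
  Position 6: 'dd' -> no
  Position 7: 'dd' -> no
  Position 8: 'dc' -> no
  Position 9: 'cd' -> no
Total matches: 1

1


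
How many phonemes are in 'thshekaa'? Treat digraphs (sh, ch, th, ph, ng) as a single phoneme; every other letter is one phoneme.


Parsing 'thshekaa' greedily, digraphs first:
  'th' -> digraph (1 consonant phoneme) (phonemes so far: 1)
  'sh' -> digraph (1 consonant phoneme) (phonemes so far: 2)
  'e' -> vowel phoneme (phonemes so far: 3)
  'k' -> consonant phoneme (phonemes so far: 4)
  'a' -> vowel phoneme (phonemes so far: 5)
  'a' -> vowel phoneme (phonemes so far: 6)
Total phonemes: 6

6


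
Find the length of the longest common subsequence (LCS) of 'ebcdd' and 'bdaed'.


DP table for LCS of 'ebcdd' and 'bdaed':
       b  d  a  e  d
    0  0  0  0  0  0
  e 0  0  0  0  1  1
  b 0  1  1  1  1  1
  c 0  1  1  1  1  1
  d 0  1  2  2  2  2
  d 0  1  2  2  2  3
LCS: 'bdd'
LCS length = 3

3


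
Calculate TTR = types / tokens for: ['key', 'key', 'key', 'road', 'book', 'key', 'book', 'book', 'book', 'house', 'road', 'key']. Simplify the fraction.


Tokens: 12
Unique types: ('book', 'house', 'key', 'road') = 4
TTR = 4/12
Simplify: divide both by 4 -> 1/3
TTR = 1/3

1/3


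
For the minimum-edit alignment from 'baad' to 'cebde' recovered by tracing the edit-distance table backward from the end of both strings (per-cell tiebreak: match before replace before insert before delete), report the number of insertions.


Edit distance = 4. Backtracking from cell (4, 5) with preference match > replace > insert > delete,
then listing the resulting alignment 'baad' -> 'cebde' left to right:
  Step 1: replace b->c
  Step 2: replace a->e
  Step 3: replace a->b
  Step 4: keep 'd'
  Step 5: insert 'e' [insertion #1]
Total insertions: 1

1


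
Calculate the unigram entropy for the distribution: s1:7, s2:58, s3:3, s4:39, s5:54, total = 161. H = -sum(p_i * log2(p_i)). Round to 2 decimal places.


Computing entropy H = -sum(p_i * log2(p_i)):
  s1: p = 7/161 = 0.0435, -p*log2(p) = 0.1967
  s2: p = 58/161 = 0.3602, -p*log2(p) = 0.5306
  s3: p = 3/161 = 0.0186, -p*log2(p) = 0.1071
  s4: p = 39/161 = 0.2422, -p*log2(p) = 0.4955
  s5: p = 54/161 = 0.3354, -p*log2(p) = 0.5286
H = sum of terms = 1.8585
Rounded to 2 decimals: 1.86

1.86


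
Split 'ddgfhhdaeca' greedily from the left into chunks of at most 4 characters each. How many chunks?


'ddgfhhdaeca' has 11 characters.
Chunking with max size 4:
  Chunk 1: 'ddgf' (positions 0-3)
  Chunk 2: 'hhda' (positions 4-7)
  Chunk 3: 'eca' (positions 8-10)
Total chunks: ceil(11 / 4) = 3

3


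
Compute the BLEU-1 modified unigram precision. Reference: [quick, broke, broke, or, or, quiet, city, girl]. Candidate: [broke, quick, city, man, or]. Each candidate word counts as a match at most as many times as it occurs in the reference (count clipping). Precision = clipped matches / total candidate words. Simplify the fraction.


Reference word counts: {'broke': 2, 'city': 1, 'girl': 1, 'or': 2, 'quick': 1, 'quiet': 1}
Checking each candidate word (with clipping):
  'broke' -> in reference (ref count 2, used 1/2) -> match (matches: 1)
  'quick' -> in reference (ref count 1, used 1/1) -> match (matches: 2)
  'city' -> in reference (ref count 1, used 1/1) -> match (matches: 3)
  'man' -> not in reference -> no match (matches: 3)
  'or' -> in reference (ref count 2, used 1/2) -> match (matches: 4)
Clipped matches: 4, Candidate length: 5
Precision = 4/5

4/5


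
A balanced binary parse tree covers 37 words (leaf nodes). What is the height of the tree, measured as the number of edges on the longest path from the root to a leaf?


In a balanced binary tree with n leaves the deepest leaf is ceil(log2(n)) edges below the root.
log2(37) = 5.2095
ceil(5.2095) = 6
height (edges) = 6

6


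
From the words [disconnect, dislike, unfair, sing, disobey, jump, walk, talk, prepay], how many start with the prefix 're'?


Checking each word for prefix 're':
  'disconnect' -> no (count: 0)
  'dislike' -> no (count: 0)
  'unfair' -> no (count: 0)
  'sing' -> no (count: 0)
  'disobey' -> no (count: 0)
  'jump' -> no (count: 0)
  'walk' -> no (count: 0)
  'talk' -> no (count: 0)
  'prepay' -> no (count: 0)
Total with prefix 're': 0

0


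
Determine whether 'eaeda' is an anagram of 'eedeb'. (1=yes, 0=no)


Sort characters of 'eaeda': 'aadee'
Sort characters of 'eedeb': 'bdeee'
Sorted forms differ -> they are NOT anagrams
Result: 0

0


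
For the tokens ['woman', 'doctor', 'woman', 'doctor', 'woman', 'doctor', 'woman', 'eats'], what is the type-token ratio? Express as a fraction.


Tokens: 8
Unique types: ('doctor', 'eats', 'woman') = 3
TTR = 3/8
Already in lowest terms.

3/8


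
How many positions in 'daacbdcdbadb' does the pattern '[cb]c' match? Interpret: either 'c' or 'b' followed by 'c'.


Pattern: [cb]c means either 'c' or 'b' followed by 'c'.
Scanning 'daacbdcdbadb' position-by-position:
  Pos 0: window 'da' -> no
  Pos 1: window 'aa' -> no
  Pos 2: window 'ac' -> no
  Pos 3: window 'cb' -> no
  Pos 4: window 'bd' -> no
  Pos 5: window 'dc' -> no
  Pos 6: window 'cd' -> no
  Pos 7: window 'db' -> no
  Pos 8: window 'ba' -> no
  Pos 9: window 'ad' -> no
  Pos 10: window 'db' -> no
  Pos 11: window 'b' -> no
Total matches: 0

0
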